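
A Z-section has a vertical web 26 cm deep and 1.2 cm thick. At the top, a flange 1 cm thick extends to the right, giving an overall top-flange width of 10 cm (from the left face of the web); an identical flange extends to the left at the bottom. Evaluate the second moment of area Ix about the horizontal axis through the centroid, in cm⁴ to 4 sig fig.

Treat the section as a set of non-overlapping primitives; coordinates are from the bounding-box lower-left.
Web: 1.2 × 26, A = 31.2 cm², y = 13 cm, Ī = 1757.6 cm⁴.
Top flange (beyond web): 8.8 × 1, A = 8.8 cm², y = 25.5 cm, Ī = 0.733333 cm⁴.
Bottom flange (beyond web): 8.8 × 1, A = 8.8 cm², y = 0.5 cm, Ī = 0.733333 cm⁴.
Centroid: ȳ = ΣA·y / ΣA = 13 cm.
Transfer each piece to the horizontal axis through the centroid using Ī + A·d² with d = y − 13:
  web: d = 0 cm → contributes +1757.6 cm⁴
  top flange (beyond web): d = 12.5 cm → contributes +1375.73 cm⁴
  bottom flange (beyond web): d = -12.5 cm → contributes +1375.73 cm⁴
Total I = 4509.07 cm⁴.

Ix ≈ 4509 cm⁴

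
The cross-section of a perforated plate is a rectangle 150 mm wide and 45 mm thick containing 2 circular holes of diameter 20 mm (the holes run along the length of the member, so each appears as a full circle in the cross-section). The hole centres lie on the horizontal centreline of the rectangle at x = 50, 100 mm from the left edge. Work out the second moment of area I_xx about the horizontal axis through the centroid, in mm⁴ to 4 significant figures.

I_xx ≈ 1.123 × 10⁶ mm⁴

Break the section into simple shapes (no overlaps), measuring from the bottom-left corner of the bounding box.
Plate: 150 × 45, A = 6 750 mm², y = 22.5 mm, Ī = 1 139 063 mm⁴.
Hole 1 (subtracted): ⌀20, A = 314.159 mm², y = 22.5 mm, Ī = 7853.98 mm⁴.
Hole 2 (subtracted): ⌀20, A = 314.159 mm², y = 22.5 mm, Ī = 7853.98 mm⁴.
By symmetry the centroid is at mid-height, ȳ = 22.5 mm.
All pieces are centred on the horizontal axis through the centroid, so I = ΣĪ (holes subtracted) = 1 123 355 mm⁴.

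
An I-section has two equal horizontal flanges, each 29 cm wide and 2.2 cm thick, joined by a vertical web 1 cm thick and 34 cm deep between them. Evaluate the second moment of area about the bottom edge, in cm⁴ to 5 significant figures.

Decompose the section into non-overlapping parts with the origin at the bottom-left of its bounding rectangle.
Bottom flange: 29 × 2.2, A = 63.8 cm², y = 1.1 cm, Ī = 25.73267 cm⁴.
Web: 1 × 34, A = 34 cm², y = 19.2 cm, Ī = 3275.333 cm⁴.
Top flange: 29 × 2.2, A = 63.8 cm², y = 37.3 cm, Ī = 25.73267 cm⁴.
Transfer each piece to a horizontal axis along the bottom face using Ī + A·d² with d = y − 0:
  bottom flange: d = 1.1 cm → contributes +102.9307 cm⁴
  web: d = 19.2 cm → contributes +15809.09 cm⁴
  top flange: d = 37.3 cm → contributes +88790.03 cm⁴
Total I = 104702.1 cm⁴.

I_base ≈ 1.0470 × 10⁵ cm⁴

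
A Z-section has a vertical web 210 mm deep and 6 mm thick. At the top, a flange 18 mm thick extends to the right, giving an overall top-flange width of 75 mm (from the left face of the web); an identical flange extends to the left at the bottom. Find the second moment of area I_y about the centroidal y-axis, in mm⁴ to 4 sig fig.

I_y ≈ 4.482 × 10⁶ mm⁴

Treat the section as a set of non-overlapping primitives; coordinates are from the bounding-box lower-left.
Web: 6 × 210, A = 1 260 mm², x = 72 mm, Ī = 3 780 mm⁴.
Top flange (beyond web): 69 × 18, A = 1 242 mm², x = 109.5 mm, Ī = 492 764 mm⁴.
Bottom flange (beyond web): 69 × 18, A = 1 242 mm², x = 34.5 mm, Ī = 492 764 mm⁴.
Centroid: x̄ = ΣA·x / ΣA = 72 mm.
Transfer each piece to the centroidal y-axis using Ī + A·d² with d = x − 72:
  web: d = 0 mm → contributes +3 780 mm⁴
  top flange (beyond web): d = 37.5 mm → contributes +2 239 326 mm⁴
  bottom flange (beyond web): d = -37.5 mm → contributes +2 239 326 mm⁴
Total I = 4 482 432 mm⁴.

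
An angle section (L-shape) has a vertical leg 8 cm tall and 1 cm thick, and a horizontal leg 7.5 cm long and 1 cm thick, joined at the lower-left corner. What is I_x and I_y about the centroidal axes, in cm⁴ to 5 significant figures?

Treat the section as a set of non-overlapping primitives; coordinates are from the bounding-box lower-left.
Vertical leg: 1 × 8, A = 8 cm², y = 4 cm, Ī = 42.66667 cm⁴.
Horizontal leg (remainder): 6.5 × 1, A = 6.5 cm², y = 0.5 cm, Ī = 0.5416667 cm⁴.
Centroid: ȳ = ΣA·y / ΣA = 2.431034 cm.
Transfer each piece to the centroidal x-axis using Ī + A·d² with d = y − 2.431034:
  vertical leg: d = 1.568966 cm → contributes +62.35989 cm⁴
  horizontal leg (remainder): d = -1.931034 cm → contributes +24.77948 cm⁴
Total I = 87.13937 cm⁴.
For the y-axis: x̄ = 2.181034 cm.
Repeating about the centroidal y-axis gives I_y = 73.98312 cm⁴.

I_x ≈ 87.139 cm⁴, I_y ≈ 73.983 cm⁴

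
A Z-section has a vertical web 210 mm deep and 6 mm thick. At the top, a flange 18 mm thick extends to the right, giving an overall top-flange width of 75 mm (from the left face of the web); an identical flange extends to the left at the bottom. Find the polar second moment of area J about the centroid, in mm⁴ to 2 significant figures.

Treat the section as a set of non-overlapping primitives; coordinates are from the bounding-box lower-left.
Web: 6 × 210, A = 1 260 mm², y = 105 mm, Ī = 4 630 500 mm⁴.
Top flange (beyond web): 69 × 18, A = 1 242 mm², y = 201 mm, Ī = 33 534 mm⁴.
Bottom flange (beyond web): 69 × 18, A = 1 242 mm², y = 9 mm, Ī = 33 534 mm⁴.
Centroid: ȳ = ΣA·y / ΣA = 105 mm.
Transfer each piece to the centroidal x-axis using Ī + A·d² with d = y − 105:
  web: d = 0 mm → contributes +4 630 500 mm⁴
  top flange (beyond web): d = 96 mm → contributes +11 479 806 mm⁴
  bottom flange (beyond web): d = -96 mm → contributes +11 479 806 mm⁴
Total I = 27 590 112 mm⁴.
For the y-axis: x̄ = 72 mm.
Repeating about the centroidal y-axis gives I_y = 4 482 432 mm⁴.
Polar second moment: J = I_x + I_y = 32 072 544 mm⁴.

J ≈ 3.2 × 10⁷ mm⁴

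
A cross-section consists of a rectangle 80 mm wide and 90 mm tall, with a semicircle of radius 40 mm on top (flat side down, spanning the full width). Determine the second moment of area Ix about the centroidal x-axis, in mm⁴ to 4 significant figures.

Break the section into simple shapes (no overlaps), measuring from the bottom-left corner of the bounding box.
Rectangular body: 80 × 90, A = 7 200 mm², y = 45 mm, Ī = 4 860 000 mm⁴.
Semicircular cap: semicircle r = 40, A = 2513.27 mm², y = 106.977 mm, Ī = 280 978 mm⁴.
Centroid: ȳ = ΣA·y / ΣA = 61.0362 mm.
Transfer each piece to the centroidal x-axis using Ī + A·d² with d = y − 61.0362:
  rectangular body: d = -16.0362 mm → contributes +6 711 550 mm⁴
  semicircular cap: d = 45.9403 mm → contributes +5 585 277 mm⁴
Total I = 12 296 827 mm⁴.

Ix ≈ 1.230 × 10⁷ mm⁴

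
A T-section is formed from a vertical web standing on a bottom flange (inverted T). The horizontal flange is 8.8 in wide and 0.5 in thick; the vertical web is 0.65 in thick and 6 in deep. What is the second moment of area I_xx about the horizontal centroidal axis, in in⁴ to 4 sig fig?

I_xx ≈ 33.63 in⁴

Decompose the section into non-overlapping parts with the origin at the bottom-left of its bounding rectangle.
Flange: 8.8 × 0.5, A = 4.4 in², y = 0.25 in, Ī = 0.0916667 in⁴.
Web: 0.65 × 6, A = 3.9 in², y = 3.5 in, Ī = 11.7 in⁴.
Centroid: ȳ = ΣA·y / ΣA = 1.77711 in.
Transfer each piece to the horizontal centroidal axis using Ī + A·d² with d = y − 1.77711:
  flange: d = -1.52711 in → contributes +10.3527 in⁴
  web: d = 1.72289 in → contributes +23.2766 in⁴
Total I = 33.6293 in⁴.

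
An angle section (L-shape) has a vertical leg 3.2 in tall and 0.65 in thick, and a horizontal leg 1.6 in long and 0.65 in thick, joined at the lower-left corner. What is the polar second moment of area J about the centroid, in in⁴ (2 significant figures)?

J ≈ 3.0 in⁴

Break the section into simple shapes (no overlaps), measuring from the bottom-left corner of the bounding box.
Vertical leg: 0.65 × 3.2, A = 2.08 in², y = 1.6 in, Ī = 1.775 in⁴.
Horizontal leg (remainder): 0.95 × 0.65, A = 0.6175 in², y = 0.325 in, Ī = 0.02174 in⁴.
Centroid: ȳ = ΣA·y / ΣA = 1.308 in.
Transfer each piece to the centroidal x-axis using Ī + A·d² with d = y − 1.308:
  vertical leg: d = 0.2919 in → contributes +1.952 in⁴
  horizontal leg (remainder): d = -0.9831 in → contributes +0.6186 in⁴
Total I = 2.571 in⁴.
For the y-axis: x̄ = 0.5081 in.
Repeating about the centroidal y-axis gives I_y = 0.4244 in⁴.
Polar second moment: J = I_x + I_y = 2.995 in⁴.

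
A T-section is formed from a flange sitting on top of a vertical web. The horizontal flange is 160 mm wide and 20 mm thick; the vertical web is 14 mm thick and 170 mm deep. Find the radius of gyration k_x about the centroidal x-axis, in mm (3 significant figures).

Split into non-overlapping primitives; take the origin at the lower-left of the bounding box.
Flange: 160 × 20, A = 3 200 mm², y = 180 mm, Ī = 106 667 mm⁴.
Web: 14 × 170, A = 2 380 mm², y = 85 mm, Ī = 5 731 833 mm⁴.
Centroid: ȳ = ΣA·y / ΣA = 139.48 mm.
Transfer each piece to the centroidal x-axis using Ī + A·d² with d = y − 139.48:
  flange: d = 40.52 mm → contributes +5 360 578 mm⁴
  web: d = -54.48 mm → contributes +12 795 915 mm⁴
Total I = 18 156 493 mm⁴.
Radius of gyration: k = √(I/A) = √(18 156 493 / 5 580) = 57.043 mm.

k_x ≈ 57.0 mm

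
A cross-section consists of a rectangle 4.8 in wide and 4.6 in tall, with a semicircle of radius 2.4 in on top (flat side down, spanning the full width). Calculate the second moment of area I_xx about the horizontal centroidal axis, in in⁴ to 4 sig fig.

I_xx ≈ 113.3 in⁴

Treat the section as a set of non-overlapping primitives; coordinates are from the bounding-box lower-left.
Rectangular body: 4.8 × 4.6, A = 22.08 in², y = 2.3 in, Ī = 38.9344 in⁴.
Semicircular cap: semicircle r = 2.4, A = 9.04779 in², y = 5.61859 in, Ī = 3.64147 in⁴.
Centroid: ȳ = ΣA·y / ΣA = 3.2646 in.
Transfer each piece to the horizontal centroidal axis using Ī + A·d² with d = y − 3.2646:
  rectangular body: d = -0.964601 in → contributes +59.4789 in⁴
  semicircular cap: d = 2.35399 in → contributes +53.7777 in⁴
Total I = 113.257 in⁴.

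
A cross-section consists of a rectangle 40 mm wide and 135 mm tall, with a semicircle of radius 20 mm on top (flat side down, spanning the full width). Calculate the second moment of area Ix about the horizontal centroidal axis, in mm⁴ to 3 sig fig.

Ix ≈ 1.15 × 10⁷ mm⁴

Split into non-overlapping primitives; take the origin at the lower-left of the bounding box.
Rectangular body: 40 × 135, A = 5 400 mm², y = 67.5 mm, Ī = 8 201 250 mm⁴.
Semicircular cap: semicircle r = 20, A = 628.32 mm², y = 143.49 mm, Ī = 17 561 mm⁴.
Centroid: ȳ = ΣA·y / ΣA = 75.42 mm.
Transfer each piece to the horizontal centroidal axis using Ī + A·d² with d = y − 75.42:
  rectangular body: d = -7.9201 mm → contributes +8 539 980 mm⁴
  semicircular cap: d = 68.068 mm → contributes +2 928 734 mm⁴
Total I = 11 468 715 mm⁴.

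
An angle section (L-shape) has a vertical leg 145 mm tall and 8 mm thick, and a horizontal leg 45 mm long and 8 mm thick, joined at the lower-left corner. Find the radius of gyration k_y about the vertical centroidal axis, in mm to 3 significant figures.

Treat the section as a set of non-overlapping primitives; coordinates are from the bounding-box lower-left.
Vertical leg: 8 × 145, A = 1 160 mm², x = 4 mm, Ī = 6186.7 mm⁴.
Horizontal leg (remainder): 37 × 8, A = 296 mm², x = 26.5 mm, Ī = 33 769 mm⁴.
Centroid: x̄ = ΣA·x / ΣA = 8.5742 mm.
Transfer each piece to the vertical centroidal axis using Ī + A·d² with d = x − 8.5742:
  vertical leg: d = -4.5742 mm → contributes +30 457 mm⁴
  horizontal leg (remainder): d = 17.926 mm → contributes +128 884 mm⁴
Total I = 159 341 mm⁴.
Radius of gyration: k = √(I/A) = √(159 341 / 1 456) = 10.461 mm.

k_y ≈ 10.5 mm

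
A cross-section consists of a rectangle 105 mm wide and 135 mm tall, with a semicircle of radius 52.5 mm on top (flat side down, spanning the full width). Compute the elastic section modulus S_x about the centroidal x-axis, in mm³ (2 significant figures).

S_x ≈ 5.0 × 10⁵ mm³

Decompose the section into non-overlapping parts with the origin at the bottom-left of its bounding rectangle.
Rectangular body: 105 × 135, A = 14 175 mm², y = 67.5 mm, Ī = 21 528 281 mm⁴.
Semicircular cap: semicircle r = 52.5, A = 4 330 mm², y = 157.3 mm, Ī = 833 814 mm⁴.
Centroid: ȳ = ΣA·y / ΣA = 88.51 mm.
Transfer each piece to the centroidal x-axis using Ī + A·d² with d = y − 88.51:
  rectangular body: d = -21.01 mm → contributes +27 783 184 mm⁴
  semicircular cap: d = 68.78 mm → contributes +21 312 644 mm⁴
Total I = 49 095 828 mm⁴.
Extreme fibre distance c = 98.99 mm; S = I/c = 495 949 mm³.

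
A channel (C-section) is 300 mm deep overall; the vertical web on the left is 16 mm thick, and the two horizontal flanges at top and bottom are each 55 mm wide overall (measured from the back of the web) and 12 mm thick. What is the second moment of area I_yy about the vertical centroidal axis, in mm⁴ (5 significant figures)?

I_yy ≈ 8.1338 × 10⁵ mm⁴

Decompose the section into non-overlapping parts with the origin at the bottom-left of its bounding rectangle.
Web: 16 × 300, A = 4 800 mm², x = 8 mm, Ī = 102 400 mm⁴.
Top flange (beyond web): 39 × 12, A = 468 mm², x = 35.5 mm, Ī = 59 319 mm⁴.
Bottom flange (beyond web): 39 × 12, A = 468 mm², x = 35.5 mm, Ī = 59 319 mm⁴.
Centroid: x̄ = ΣA·x / ΣA = 12.48745 mm.
Transfer each piece to the vertical centroidal axis using Ī + A·d² with d = x − 12.48745:
  web: d = -4.487448 mm → contributes +199058.5 mm⁴
  top flange (beyond web): d = 23.01255 mm → contributes +307161.3 mm⁴
  bottom flange (beyond web): d = 23.01255 mm → contributes +307161.3 mm⁴
Total I = 813381.1 mm⁴.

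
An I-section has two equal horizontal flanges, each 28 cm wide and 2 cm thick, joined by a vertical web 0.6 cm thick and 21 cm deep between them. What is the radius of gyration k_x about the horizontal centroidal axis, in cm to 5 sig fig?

Treat the section as a set of non-overlapping primitives; coordinates are from the bounding-box lower-left.
Bottom flange: 28 × 2, A = 56 cm², y = 1 cm, Ī = 18.66667 cm⁴.
Web: 0.6 × 21, A = 12.6 cm², y = 12.5 cm, Ī = 463.05 cm⁴.
Top flange: 28 × 2, A = 56 cm², y = 24 cm, Ī = 18.66667 cm⁴.
By symmetry the centroid is at mid-height, ȳ = 12.5 cm.
Transfer each piece to the horizontal centroidal axis using Ī + A·d² with d = y − 12.5:
  bottom flange: d = -11.5 cm → contributes +7424.667 cm⁴
  web: d = 0 cm → contributes +463.05 cm⁴
  top flange: d = 11.5 cm → contributes +7424.667 cm⁴
Total I = 15312.38 cm⁴.
Radius of gyration: k = √(I/A) = √(15312.38 / 124.6) = 11.08568 cm.

k_x ≈ 11.086 cm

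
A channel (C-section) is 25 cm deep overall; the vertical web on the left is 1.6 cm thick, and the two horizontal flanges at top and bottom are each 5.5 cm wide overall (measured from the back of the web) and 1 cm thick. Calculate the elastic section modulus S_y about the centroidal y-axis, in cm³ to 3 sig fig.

S_y ≈ 15.9 cm³

Split into non-overlapping primitives; take the origin at the lower-left of the bounding box.
Web: 1.6 × 25, A = 40 cm², x = 0.8 cm, Ī = 8.5333 cm⁴.
Top flange (beyond web): 3.9 × 1, A = 3.9 cm², x = 3.55 cm, Ī = 4.9433 cm⁴.
Bottom flange (beyond web): 3.9 × 1, A = 3.9 cm², x = 3.55 cm, Ī = 4.9433 cm⁴.
Centroid: x̄ = ΣA·x / ΣA = 1.2487 cm.
Transfer each piece to the centroidal y-axis using Ī + A·d² with d = x − 1.2487:
  web: d = -0.44874 cm → contributes +16.588 cm⁴
  top flange (beyond web): d = 2.3013 cm → contributes +25.597 cm⁴
  bottom flange (beyond web): d = 2.3013 cm → contributes +25.597 cm⁴
Total I = 67.782 cm⁴.
Extreme fibre distance c = 4.2513 cm; S = I/c = 15.944 cm³.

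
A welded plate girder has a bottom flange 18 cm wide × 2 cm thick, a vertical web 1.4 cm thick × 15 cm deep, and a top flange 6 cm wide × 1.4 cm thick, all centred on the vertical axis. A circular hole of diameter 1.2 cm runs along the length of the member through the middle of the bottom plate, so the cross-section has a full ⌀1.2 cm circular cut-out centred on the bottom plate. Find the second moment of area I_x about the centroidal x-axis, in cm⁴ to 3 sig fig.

Split into non-overlapping primitives; take the origin at the lower-left of the bounding box.
Bottom plate: 18 × 2, A = 36 cm², y = 1 cm, Ī = 12 cm⁴.
Web plate: 1.4 × 15, A = 21 cm², y = 9.5 cm, Ī = 393.75 cm⁴.
Top plate: 6 × 1.4, A = 8.4 cm², y = 17.7 cm, Ī = 1.372 cm⁴.
Hole (subtracted): ⌀1.2, A = 1.131 cm², y = 1 cm, Ī = 0.10179 cm⁴.
Centroid: ȳ = ΣA·y / ΣA = 5.9601 cm.
Transfer each piece to the centroidal x-axis using Ī + A·d² with d = y − 5.9601:
  bottom plate: d = -4.9601 cm → contributes +897.69 cm⁴
  web plate: d = 3.5399 cm → contributes +656.9 cm⁴
  top plate: d = 11.74 cm → contributes +1159.1 cm⁴
  hole: d = -4.9601 cm → contributes −27.927 cm⁴
Total I = 2685.8 cm⁴.

I_x ≈ 2690 cm⁴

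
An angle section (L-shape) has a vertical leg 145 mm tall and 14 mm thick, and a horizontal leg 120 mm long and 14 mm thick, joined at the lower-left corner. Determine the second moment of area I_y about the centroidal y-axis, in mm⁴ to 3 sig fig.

I_y ≈ 4.51 × 10⁶ mm⁴

Break the section into simple shapes (no overlaps), measuring from the bottom-left corner of the bounding box.
Vertical leg: 14 × 145, A = 2 030 mm², x = 7 mm, Ī = 33 157 mm⁴.
Horizontal leg (remainder): 106 × 14, A = 1 484 mm², x = 67 mm, Ī = 1 389 519 mm⁴.
Centroid: x̄ = ΣA·x / ΣA = 32.339 mm.
Transfer each piece to the centroidal y-axis using Ī + A·d² with d = x − 32.339:
  vertical leg: d = -25.339 mm → contributes +1 336 512 mm⁴
  horizontal leg (remainder): d = 34.661 mm → contributes +3 172 410 mm⁴
Total I = 4 508 922 mm⁴.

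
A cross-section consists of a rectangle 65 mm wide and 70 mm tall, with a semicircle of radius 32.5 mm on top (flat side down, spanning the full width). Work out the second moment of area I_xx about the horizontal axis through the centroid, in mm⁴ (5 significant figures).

I_xx ≈ 4.8750 × 10⁶ mm⁴

Break the section into simple shapes (no overlaps), measuring from the bottom-left corner of the bounding box.
Rectangular body: 65 × 70, A = 4 550 mm², y = 35 mm, Ī = 1 857 917 mm⁴.
Semicircular cap: semicircle r = 32.5, A = 1659.154 mm², y = 83.79343 mm, Ī = 122451.9 mm⁴.
Centroid: ȳ = ΣA·y / ΣA = 48.03814 mm.
Transfer each piece to the horizontal axis through the centroid using Ī + A·d² with d = y − 48.03814:
  rectangular body: d = -13.03814 mm → contributes +2 631 385 mm⁴
  semicircular cap: d = 35.75529 mm → contributes +2 243 582 mm⁴
Total I = 4 874 967 mm⁴.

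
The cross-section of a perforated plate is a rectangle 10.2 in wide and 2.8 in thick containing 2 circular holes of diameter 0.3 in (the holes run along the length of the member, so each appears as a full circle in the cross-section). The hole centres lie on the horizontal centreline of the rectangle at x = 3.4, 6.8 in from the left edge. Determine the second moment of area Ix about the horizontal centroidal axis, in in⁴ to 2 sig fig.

Ix ≈ 19 in⁴

Decompose the section into non-overlapping parts with the origin at the bottom-left of its bounding rectangle.
Plate: 10.2 × 2.8, A = 28.56 in², y = 1.4 in, Ī = 18.66 in⁴.
Hole 1 (subtracted): ⌀0.3, A = 0.07069 in², y = 1.4 in, Ī = 0.0003976 in⁴.
Hole 2 (subtracted): ⌀0.3, A = 0.07069 in², y = 1.4 in, Ī = 0.0003976 in⁴.
By symmetry the centroid is at mid-height, ȳ = 1.4 in.
All pieces are centred on the horizontal centroidal axis, so I = ΣĪ (holes subtracted) = 18.66 in⁴.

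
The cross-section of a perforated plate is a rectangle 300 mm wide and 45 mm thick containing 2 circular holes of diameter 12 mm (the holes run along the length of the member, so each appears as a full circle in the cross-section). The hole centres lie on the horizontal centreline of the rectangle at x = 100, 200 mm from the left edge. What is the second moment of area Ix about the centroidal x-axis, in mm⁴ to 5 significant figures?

Ix ≈ 2.2761 × 10⁶ mm⁴

Treat the section as a set of non-overlapping primitives; coordinates are from the bounding-box lower-left.
Plate: 300 × 45, A = 13 500 mm², y = 22.5 mm, Ī = 2 278 125 mm⁴.
Hole 1 (subtracted): ⌀12, A = 113.0973 mm², y = 22.5 mm, Ī = 1017.876 mm⁴.
Hole 2 (subtracted): ⌀12, A = 113.0973 mm², y = 22.5 mm, Ī = 1017.876 mm⁴.
By symmetry the centroid is at mid-height, ȳ = 22.5 mm.
All pieces are centred on the centroidal x-axis, so I = ΣĪ (holes subtracted) = 2 276 089 mm⁴.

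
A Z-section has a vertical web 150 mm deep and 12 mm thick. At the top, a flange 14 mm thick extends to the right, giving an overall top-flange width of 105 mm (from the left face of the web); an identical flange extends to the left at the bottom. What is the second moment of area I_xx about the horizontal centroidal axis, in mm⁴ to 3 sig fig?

I_xx ≈ 1.55 × 10⁷ mm⁴

Split into non-overlapping primitives; take the origin at the lower-left of the bounding box.
Web: 12 × 150, A = 1 800 mm², y = 75 mm, Ī = 3 375 000 mm⁴.
Top flange (beyond web): 93 × 14, A = 1 302 mm², y = 143 mm, Ī = 21 266 mm⁴.
Bottom flange (beyond web): 93 × 14, A = 1 302 mm², y = 7 mm, Ī = 21 266 mm⁴.
Centroid: ȳ = ΣA·y / ΣA = 75 mm.
Transfer each piece to the horizontal centroidal axis using Ī + A·d² with d = y − 75:
  web: d = 0 mm → contributes +3 375 000 mm⁴
  top flange (beyond web): d = 68 mm → contributes +6 041 714 mm⁴
  bottom flange (beyond web): d = -68 mm → contributes +6 041 714 mm⁴
Total I = 15 458 428 mm⁴.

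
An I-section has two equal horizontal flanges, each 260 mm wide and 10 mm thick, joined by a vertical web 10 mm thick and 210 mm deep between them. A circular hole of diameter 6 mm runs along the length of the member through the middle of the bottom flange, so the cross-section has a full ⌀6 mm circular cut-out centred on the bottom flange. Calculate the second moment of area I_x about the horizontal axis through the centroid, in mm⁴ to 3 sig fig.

Treat the section as a set of non-overlapping primitives; coordinates are from the bounding-box lower-left.
Bottom flange: 260 × 10, A = 2 600 mm², y = 5 mm, Ī = 21 667 mm⁴.
Web: 10 × 210, A = 2 100 mm², y = 115 mm, Ī = 7 717 500 mm⁴.
Top flange: 260 × 10, A = 2 600 mm², y = 225 mm, Ī = 21 667 mm⁴.
Hole (subtracted): ⌀6, A = 28.274 mm², y = 5 mm, Ī = 63.617 mm⁴.
Centroid: ȳ = ΣA·y / ΣA = 115.43 mm.
Transfer each piece to the horizontal axis through the centroid using Ī + A·d² with d = y − 115.43:
  bottom flange: d = -110.43 mm → contributes +31 726 791 mm⁴
  web: d = -0.42771 mm → contributes +7 717 884 mm⁴
  top flange: d = 109.57 mm → contributes +31 237 493 mm⁴
  hole: d = -110.43 mm → contributes −344 849 mm⁴
Total I = 70 337 320 mm⁴.

I_x ≈ 7.03 × 10⁷ mm⁴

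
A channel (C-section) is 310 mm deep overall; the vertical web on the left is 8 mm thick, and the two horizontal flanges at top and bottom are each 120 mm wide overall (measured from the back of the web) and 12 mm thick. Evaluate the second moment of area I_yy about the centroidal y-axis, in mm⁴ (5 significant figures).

I_yy ≈ 7.4667 × 10⁶ mm⁴

Break the section into simple shapes (no overlaps), measuring from the bottom-left corner of the bounding box.
Web: 8 × 310, A = 2 480 mm², x = 4 mm, Ī = 13226.67 mm⁴.
Top flange (beyond web): 112 × 12, A = 1 344 mm², x = 64 mm, Ī = 1 404 928 mm⁴.
Bottom flange (beyond web): 112 × 12, A = 1 344 mm², x = 64 mm, Ī = 1 404 928 mm⁴.
Centroid: x̄ = ΣA·x / ΣA = 35.20743 mm.
Transfer each piece to the centroidal y-axis using Ī + A·d² with d = x − 35.20743:
  web: d = -31.20743 mm → contributes +2 428 508 mm⁴
  top flange (beyond web): d = 28.79257 mm → contributes +2 519 120 mm⁴
  bottom flange (beyond web): d = 28.79257 mm → contributes +2 519 120 mm⁴
Total I = 7 466 748 mm⁴.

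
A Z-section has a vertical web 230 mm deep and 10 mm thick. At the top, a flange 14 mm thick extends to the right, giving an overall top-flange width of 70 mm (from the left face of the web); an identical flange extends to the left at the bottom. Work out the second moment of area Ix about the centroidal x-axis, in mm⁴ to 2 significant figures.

Ix ≈ 3.0 × 10⁷ mm⁴

Decompose the section into non-overlapping parts with the origin at the bottom-left of its bounding rectangle.
Web: 10 × 230, A = 2 300 mm², y = 115 mm, Ī = 10 139 167 mm⁴.
Top flange (beyond web): 60 × 14, A = 840 mm², y = 223 mm, Ī = 13 720 mm⁴.
Bottom flange (beyond web): 60 × 14, A = 840 mm², y = 7 mm, Ī = 13 720 mm⁴.
Centroid: ȳ = ΣA·y / ΣA = 115 mm.
Transfer each piece to the centroidal x-axis using Ī + A·d² with d = y − 115:
  web: d = 0 mm → contributes +10 139 167 mm⁴
  top flange (beyond web): d = 108 mm → contributes +9 811 480 mm⁴
  bottom flange (beyond web): d = -108 mm → contributes +9 811 480 mm⁴
Total I = 29 762 127 mm⁴.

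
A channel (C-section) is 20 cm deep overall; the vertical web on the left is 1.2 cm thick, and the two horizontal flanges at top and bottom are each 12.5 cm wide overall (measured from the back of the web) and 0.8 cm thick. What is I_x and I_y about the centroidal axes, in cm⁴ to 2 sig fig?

I_x ≈ 2500 cm⁴, I_y ≈ 600 cm⁴

Treat the section as a set of non-overlapping primitives; coordinates are from the bounding-box lower-left.
Web: 1.2 × 20, A = 24 cm², y = 10 cm, Ī = 800 cm⁴.
Top flange (beyond web): 11.3 × 0.8, A = 9.04 cm², y = 19.6 cm, Ī = 0.4821 cm⁴.
Bottom flange (beyond web): 11.3 × 0.8, A = 9.04 cm², y = 0.4 cm, Ī = 0.4821 cm⁴.
By symmetry the centroid is at mid-height, ȳ = 10 cm.
Transfer each piece to the centroidal x-axis using Ī + A·d² with d = y − 10:
  web: d = 0 cm → contributes +800 cm⁴
  top flange (beyond web): d = 9.6 cm → contributes +833.6 cm⁴
  bottom flange (beyond web): d = -9.6 cm → contributes +833.6 cm⁴
Total I = 2 467 cm⁴.
For the y-axis: x̄ = 3.285 cm.
Repeating about the centroidal y-axis gives I_y = 598.1 cm⁴.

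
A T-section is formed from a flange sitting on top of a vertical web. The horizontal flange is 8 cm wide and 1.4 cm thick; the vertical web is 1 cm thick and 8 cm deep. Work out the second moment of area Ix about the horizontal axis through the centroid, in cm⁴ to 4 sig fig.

Break the section into simple shapes (no overlaps), measuring from the bottom-left corner of the bounding box.
Flange: 8 × 1.4, A = 11.2 cm², y = 8.7 cm, Ī = 1.82933 cm⁴.
Web: 1 × 8, A = 8 cm², y = 4 cm, Ī = 42.6667 cm⁴.
Centroid: ȳ = ΣA·y / ΣA = 6.74167 cm.
Transfer each piece to the horizontal axis through the centroid using Ī + A·d² with d = y − 6.74167:
  flange: d = 1.95833 cm → contributes +44.7821 cm⁴
  web: d = -2.74167 cm → contributes +102.801 cm⁴
Total I = 147.583 cm⁴.

Ix ≈ 147.6 cm⁴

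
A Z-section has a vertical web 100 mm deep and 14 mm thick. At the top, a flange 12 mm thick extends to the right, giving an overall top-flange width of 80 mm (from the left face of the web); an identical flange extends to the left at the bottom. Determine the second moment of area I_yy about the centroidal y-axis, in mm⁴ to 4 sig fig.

Break the section into simple shapes (no overlaps), measuring from the bottom-left corner of the bounding box.
Web: 14 × 100, A = 1 400 mm², x = 73 mm, Ī = 22866.7 mm⁴.
Top flange (beyond web): 66 × 12, A = 792 mm², x = 113 mm, Ī = 287 496 mm⁴.
Bottom flange (beyond web): 66 × 12, A = 792 mm², x = 33 mm, Ī = 287 496 mm⁴.
Centroid: x̄ = ΣA·x / ΣA = 73 mm.
Transfer each piece to the centroidal y-axis using Ī + A·d² with d = x − 73:
  web: d = 0 mm → contributes +22866.7 mm⁴
  top flange (beyond web): d = 40 mm → contributes +1 554 696 mm⁴
  bottom flange (beyond web): d = -40 mm → contributes +1 554 696 mm⁴
Total I = 3 132 259 mm⁴.

I_yy ≈ 3.132 × 10⁶ mm⁴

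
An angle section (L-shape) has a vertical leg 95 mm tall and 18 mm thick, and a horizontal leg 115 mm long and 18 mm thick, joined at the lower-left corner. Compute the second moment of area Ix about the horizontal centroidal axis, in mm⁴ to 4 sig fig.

Ix ≈ 2.614 × 10⁶ mm⁴

Treat the section as a set of non-overlapping primitives; coordinates are from the bounding-box lower-left.
Vertical leg: 18 × 95, A = 1 710 mm², y = 47.5 mm, Ī = 1 286 063 mm⁴.
Horizontal leg (remainder): 97 × 18, A = 1 746 mm², y = 9 mm, Ī = 47 142 mm⁴.
Centroid: ȳ = ΣA·y / ΣA = 28.0495 mm.
Transfer each piece to the horizontal centroidal axis using Ī + A·d² with d = y − 28.0495:
  vertical leg: d = 19.4505 mm → contributes +1 932 994 mm⁴
  horizontal leg (remainder): d = -19.0495 mm → contributes +680 735 mm⁴
Total I = 2 613 730 mm⁴.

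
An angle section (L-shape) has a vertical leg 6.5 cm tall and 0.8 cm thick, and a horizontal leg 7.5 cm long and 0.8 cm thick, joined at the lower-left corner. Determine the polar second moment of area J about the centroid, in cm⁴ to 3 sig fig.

Treat the section as a set of non-overlapping primitives; coordinates are from the bounding-box lower-left.
Vertical leg: 0.8 × 6.5, A = 5.2 cm², y = 3.25 cm, Ī = 18.308 cm⁴.
Horizontal leg (remainder): 6.7 × 0.8, A = 5.36 cm², y = 0.4 cm, Ī = 0.28587 cm⁴.
Centroid: ȳ = ΣA·y / ΣA = 1.8034 cm.
Transfer each piece to the centroidal x-axis using Ī + A·d² with d = y − 1.8034:
  vertical leg: d = 1.4466 cm → contributes +29.19 cm⁴
  horizontal leg (remainder): d = -1.4034 cm → contributes +10.843 cm⁴
Total I = 40.033 cm⁴.
For the y-axis: x̄ = 2.3034 cm.
Repeating about the centroidal y-axis gives I_y = 57.445 cm⁴.
Polar second moment: J = I_x + I_y = 97.477 cm⁴.

J ≈ 97.5 cm⁴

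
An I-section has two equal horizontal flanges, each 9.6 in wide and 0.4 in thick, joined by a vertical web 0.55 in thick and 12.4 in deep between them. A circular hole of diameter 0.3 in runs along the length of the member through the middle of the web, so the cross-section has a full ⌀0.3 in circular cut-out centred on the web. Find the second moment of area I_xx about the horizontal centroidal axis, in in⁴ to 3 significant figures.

I_xx ≈ 402 in⁴

Split into non-overlapping primitives; take the origin at the lower-left of the bounding box.
Bottom flange: 9.6 × 0.4, A = 3.84 in², y = 0.2 in, Ī = 0.0512 in⁴.
Web: 0.55 × 12.4, A = 6.82 in², y = 6.6 in, Ī = 87.387 in⁴.
Top flange: 9.6 × 0.4, A = 3.84 in², y = 13 in, Ī = 0.0512 in⁴.
Hole (subtracted): ⌀0.3, A = 0.070686 in², y = 6.6 in, Ī = 0.00039761 in⁴.
By symmetry the centroid is at mid-height, ȳ = 6.6 in.
Transfer each piece to the horizontal centroidal axis using Ī + A·d² with d = y − 6.6:
  bottom flange: d = -6.4 in → contributes +157.34 in⁴
  web: d = 0 in → contributes +87.387 in⁴
  top flange: d = 6.4 in → contributes +157.34 in⁴
  hole: d = 0 in → contributes −0.00039761 in⁴
Total I = 402.06 in⁴.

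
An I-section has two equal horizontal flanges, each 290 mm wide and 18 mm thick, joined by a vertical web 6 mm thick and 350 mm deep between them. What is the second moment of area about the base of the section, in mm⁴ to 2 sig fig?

Break the section into simple shapes (no overlaps), measuring from the bottom-left corner of the bounding box.
Bottom flange: 290 × 18, A = 5 220 mm², y = 9 mm, Ī = 140 940 mm⁴.
Web: 6 × 350, A = 2 100 mm², y = 193 mm, Ī = 21 437 500 mm⁴.
Top flange: 290 × 18, A = 5 220 mm², y = 377 mm, Ī = 140 940 mm⁴.
Transfer each piece to a horizontal axis along the bottom face using Ī + A·d² with d = y − 0:
  bottom flange: d = 9 mm → contributes +563 760 mm⁴
  web: d = 193 mm → contributes +99 660 400 mm⁴
  top flange: d = 377 mm → contributes +742 054 320 mm⁴
Total I = 842 278 480 mm⁴.

I_base ≈ 8.4 × 10⁸ mm⁴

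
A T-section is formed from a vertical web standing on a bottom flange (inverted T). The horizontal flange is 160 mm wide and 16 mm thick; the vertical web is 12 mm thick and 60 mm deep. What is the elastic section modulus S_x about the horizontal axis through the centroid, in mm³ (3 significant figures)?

Break the section into simple shapes (no overlaps), measuring from the bottom-left corner of the bounding box.
Flange: 160 × 16, A = 2 560 mm², y = 8 mm, Ī = 54 613 mm⁴.
Web: 12 × 60, A = 720 mm², y = 46 mm, Ī = 216 000 mm⁴.
Centroid: ȳ = ΣA·y / ΣA = 16.341 mm.
Transfer each piece to the horizontal axis through the centroid using Ī + A·d² with d = y − 16.341:
  flange: d = -8.3415 mm → contributes +232 738 mm⁴
  web: d = 29.659 mm → contributes +849 333 mm⁴
Total I = 1 082 071 mm⁴.
Extreme fibre distance c = 59.659 mm; S = I/c = 18 138 mm³.

S_x ≈ 1.81 × 10⁴ mm³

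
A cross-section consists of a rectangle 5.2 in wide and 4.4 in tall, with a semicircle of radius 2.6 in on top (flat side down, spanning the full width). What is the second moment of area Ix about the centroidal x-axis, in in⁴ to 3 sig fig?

Break the section into simple shapes (no overlaps), measuring from the bottom-left corner of the bounding box.
Rectangular body: 5.2 × 4.4, A = 22.88 in², y = 2.2 in, Ī = 36.913 in⁴.
Semicircular cap: semicircle r = 2.6, A = 10.619 in², y = 5.5035 in, Ī = 5.0156 in⁴.
Centroid: ȳ = ΣA·y / ΣA = 3.2472 in.
Transfer each piece to the centroidal x-axis using Ī + A·d² with d = y − 3.2472:
  rectangular body: d = -1.0472 in → contributes +62.002 in⁴
  semicircular cap: d = 2.2563 in → contributes +59.075 in⁴
Total I = 121.08 in⁴.

Ix ≈ 121 in⁴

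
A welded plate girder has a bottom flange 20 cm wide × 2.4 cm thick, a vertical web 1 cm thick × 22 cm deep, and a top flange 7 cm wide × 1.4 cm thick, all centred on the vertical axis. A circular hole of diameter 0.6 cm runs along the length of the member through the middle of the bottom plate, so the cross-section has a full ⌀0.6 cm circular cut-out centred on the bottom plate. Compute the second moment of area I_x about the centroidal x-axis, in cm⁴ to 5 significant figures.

Split into non-overlapping primitives; take the origin at the lower-left of the bounding box.
Bottom plate: 20 × 2.4, A = 48 cm², y = 1.2 cm, Ī = 23.04 cm⁴.
Web plate: 1 × 22, A = 22 cm², y = 13.4 cm, Ī = 887.3333 cm⁴.
Top plate: 7 × 1.4, A = 9.8 cm², y = 25.1 cm, Ī = 1.600667 cm⁴.
Hole (subtracted): ⌀0.6, A = 0.2827433 cm², y = 1.2 cm, Ī = 0.006361725 cm⁴.
Centroid: ȳ = ΣA·y / ΣA = 7.520892 cm.
Transfer each piece to the centroidal x-axis using Ī + A·d² with d = y − 7.520892:
  bottom plate: d = -6.320892 cm → contributes +1940.816 cm⁴
  web plate: d = 5.879108 cm → contributes +1647.739 cm⁴
  top plate: d = 17.57911 cm → contributes +3030.046 cm⁴
  hole: d = -6.320892 cm → contributes −11.303 cm⁴
Total I = 6607.299 cm⁴.

I_x ≈ 6607.3 cm⁴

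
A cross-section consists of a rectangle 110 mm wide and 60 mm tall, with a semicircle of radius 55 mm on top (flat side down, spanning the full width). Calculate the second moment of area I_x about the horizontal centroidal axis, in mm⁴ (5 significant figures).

I_x ≈ 1.0845 × 10⁷ mm⁴

Split into non-overlapping primitives; take the origin at the lower-left of the bounding box.
Rectangular body: 110 × 60, A = 6 600 mm², y = 30 mm, Ī = 1 980 000 mm⁴.
Semicircular cap: semicircle r = 55, A = 4751.659 mm², y = 83.34272 mm, Ī = 1 004 345 mm⁴.
Centroid: ȳ = ΣA·y / ΣA = 52.32858 mm.
Transfer each piece to the horizontal centroidal axis using Ī + A·d² with d = y − 52.32858:
  rectangular body: d = -22.32858 mm → contributes +5 270 532 mm⁴
  semicircular cap: d = 31.01414 mm → contributes +5 574 857 mm⁴
Total I = 10 845 389 mm⁴.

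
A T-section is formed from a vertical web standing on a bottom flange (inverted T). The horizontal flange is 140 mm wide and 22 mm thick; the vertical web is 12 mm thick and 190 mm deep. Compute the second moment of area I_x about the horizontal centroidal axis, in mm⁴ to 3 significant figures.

I_x ≈ 2.17 × 10⁷ mm⁴

Treat the section as a set of non-overlapping primitives; coordinates are from the bounding-box lower-left.
Flange: 140 × 22, A = 3 080 mm², y = 11 mm, Ī = 124 227 mm⁴.
Web: 12 × 190, A = 2 280 mm², y = 117 mm, Ī = 6 859 000 mm⁴.
Centroid: ȳ = ΣA·y / ΣA = 56.09 mm.
Transfer each piece to the horizontal centroidal axis using Ī + A·d² with d = y − 56.09:
  flange: d = -45.09 mm → contributes +6 386 075 mm⁴
  web: d = 60.91 mm → contributes +15 317 988 mm⁴
Total I = 21 704 064 mm⁴.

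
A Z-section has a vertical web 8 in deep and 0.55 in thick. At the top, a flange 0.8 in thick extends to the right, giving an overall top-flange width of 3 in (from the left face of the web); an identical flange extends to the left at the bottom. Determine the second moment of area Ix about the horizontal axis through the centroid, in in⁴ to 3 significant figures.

Ix ≈ 74.5 in⁴

Break the section into simple shapes (no overlaps), measuring from the bottom-left corner of the bounding box.
Web: 0.55 × 8, A = 4.4 in², y = 4 in, Ī = 23.467 in⁴.
Top flange (beyond web): 2.45 × 0.8, A = 1.96 in², y = 7.6 in, Ī = 0.10453 in⁴.
Bottom flange (beyond web): 2.45 × 0.8, A = 1.96 in², y = 0.4 in, Ī = 0.10453 in⁴.
Centroid: ȳ = ΣA·y / ΣA = 4 in.
Transfer each piece to the horizontal axis through the centroid using Ī + A·d² with d = y − 4:
  web: d = 0 in → contributes +23.467 in⁴
  top flange (beyond web): d = 3.6 in → contributes +25.506 in⁴
  bottom flange (beyond web): d = -3.6 in → contributes +25.506 in⁴
Total I = 74.479 in⁴.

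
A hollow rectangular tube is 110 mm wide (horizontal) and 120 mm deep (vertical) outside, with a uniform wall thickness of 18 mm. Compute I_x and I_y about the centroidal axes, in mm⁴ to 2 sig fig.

I_x ≈ 1.2 × 10⁷ mm⁴, I_y ≈ 1.0 × 10⁷ mm⁴

Treat the section as a set of non-overlapping primitives; coordinates are from the bounding-box lower-left.
Outer rectangle: 110 × 120, A = 13 200 mm², y = 60 mm, Ī = 15 840 000 mm⁴.
Inner void (subtracted): 74 × 84, A = 6 216 mm², y = 60 mm, Ī = 3 655 008 mm⁴.
By symmetry the centroid is at mid-height, ȳ = 60 mm.
All pieces are centred on the centroidal x-axis, so I = ΣĪ (holes subtracted) = 12 184 992 mm⁴.
Repeating about the centroidal y-axis gives I_y = 10 473 432 mm⁴.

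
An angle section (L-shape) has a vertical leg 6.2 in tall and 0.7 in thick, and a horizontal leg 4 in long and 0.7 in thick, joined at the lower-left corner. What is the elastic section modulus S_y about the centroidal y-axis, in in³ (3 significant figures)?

Treat the section as a set of non-overlapping primitives; coordinates are from the bounding-box lower-left.
Vertical leg: 0.7 × 6.2, A = 4.34 in², x = 0.35 in, Ī = 0.17722 in⁴.
Horizontal leg (remainder): 3.3 × 0.7, A = 2.31 in², x = 2.35 in, Ī = 2.0963 in⁴.
Centroid: x̄ = ΣA·x / ΣA = 1.0447 in.
Transfer each piece to the centroidal y-axis using Ī + A·d² with d = x − 1.0447:
  vertical leg: d = -0.69474 in → contributes +2.272 in⁴
  horizontal leg (remainder): d = 1.3053 in → contributes +6.0319 in⁴
Total I = 8.3039 in⁴.
Extreme fibre distance c = 2.9553 in; S = I/c = 2.8099 in³.

S_y ≈ 2.81 in³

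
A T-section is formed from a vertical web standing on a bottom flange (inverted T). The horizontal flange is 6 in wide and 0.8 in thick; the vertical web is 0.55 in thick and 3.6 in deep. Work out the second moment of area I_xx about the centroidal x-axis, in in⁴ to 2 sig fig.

Decompose the section into non-overlapping parts with the origin at the bottom-left of its bounding rectangle.
Flange: 6 × 0.8, A = 4.8 in², y = 0.4 in, Ī = 0.256 in⁴.
Web: 0.55 × 3.6, A = 1.98 in², y = 2.6 in, Ī = 2.138 in⁴.
Centroid: ȳ = ΣA·y / ΣA = 1.042 in.
Transfer each piece to the centroidal x-axis using Ī + A·d² with d = y − 1.042:
  flange: d = -0.6425 in → contributes +2.237 in⁴
  web: d = 1.558 in → contributes +6.942 in⁴
Total I = 9.179 in⁴.

I_xx ≈ 9.2 in⁴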